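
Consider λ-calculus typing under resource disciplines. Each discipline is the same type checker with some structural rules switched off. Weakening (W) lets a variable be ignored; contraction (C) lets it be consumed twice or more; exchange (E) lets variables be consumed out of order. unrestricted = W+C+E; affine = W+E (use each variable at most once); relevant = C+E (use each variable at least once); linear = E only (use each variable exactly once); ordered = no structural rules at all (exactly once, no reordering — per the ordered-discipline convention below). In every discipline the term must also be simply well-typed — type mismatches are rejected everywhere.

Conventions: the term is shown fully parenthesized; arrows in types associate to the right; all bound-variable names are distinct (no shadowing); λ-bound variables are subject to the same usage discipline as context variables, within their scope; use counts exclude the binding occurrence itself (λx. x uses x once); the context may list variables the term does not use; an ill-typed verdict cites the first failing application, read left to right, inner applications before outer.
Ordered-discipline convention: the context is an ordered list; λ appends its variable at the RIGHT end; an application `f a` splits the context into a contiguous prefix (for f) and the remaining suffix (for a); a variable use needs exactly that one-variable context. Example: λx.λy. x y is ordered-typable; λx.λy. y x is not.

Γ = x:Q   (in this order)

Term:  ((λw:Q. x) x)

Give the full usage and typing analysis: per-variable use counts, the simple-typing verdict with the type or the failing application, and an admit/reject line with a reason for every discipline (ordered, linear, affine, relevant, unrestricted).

variable uses: x: 2, w (λ-bound): 0
uses in reading order: x, x
typing: ✓ — Q
ordered ✗ (repeated use of x ×2; unused: w — weakening required)
linear ✗ (repeated use of x ×2; unused: w — weakening required)
affine ✗ (repeated use of x ×2)
relevant ✗ (unused: w — weakening required)
unrestricted ✓ (simply typable at Q; W, C, E all held)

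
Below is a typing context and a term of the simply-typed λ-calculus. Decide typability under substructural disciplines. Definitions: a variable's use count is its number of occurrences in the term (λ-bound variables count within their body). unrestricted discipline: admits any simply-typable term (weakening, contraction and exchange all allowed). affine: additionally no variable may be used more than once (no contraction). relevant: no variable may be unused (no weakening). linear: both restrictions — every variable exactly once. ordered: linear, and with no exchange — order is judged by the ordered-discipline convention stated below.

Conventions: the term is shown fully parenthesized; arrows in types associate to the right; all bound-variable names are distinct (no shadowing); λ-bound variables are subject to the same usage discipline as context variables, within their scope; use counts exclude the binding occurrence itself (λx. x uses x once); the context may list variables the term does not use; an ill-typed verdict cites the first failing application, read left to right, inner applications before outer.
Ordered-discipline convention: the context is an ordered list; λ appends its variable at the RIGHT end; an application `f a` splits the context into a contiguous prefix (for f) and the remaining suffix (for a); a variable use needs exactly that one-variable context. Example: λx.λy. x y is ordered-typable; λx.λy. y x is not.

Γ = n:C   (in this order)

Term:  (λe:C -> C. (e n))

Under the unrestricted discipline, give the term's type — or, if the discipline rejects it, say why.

term : (C -> C) -> C
variable uses: n ×1, e (bound) ×1
uses in reading order: e, n
typing: well-typed at (C -> C) -> C
all disciplines: ordered ✗; linear ✓; affine ✓; relevant ✓; unrestricted ✓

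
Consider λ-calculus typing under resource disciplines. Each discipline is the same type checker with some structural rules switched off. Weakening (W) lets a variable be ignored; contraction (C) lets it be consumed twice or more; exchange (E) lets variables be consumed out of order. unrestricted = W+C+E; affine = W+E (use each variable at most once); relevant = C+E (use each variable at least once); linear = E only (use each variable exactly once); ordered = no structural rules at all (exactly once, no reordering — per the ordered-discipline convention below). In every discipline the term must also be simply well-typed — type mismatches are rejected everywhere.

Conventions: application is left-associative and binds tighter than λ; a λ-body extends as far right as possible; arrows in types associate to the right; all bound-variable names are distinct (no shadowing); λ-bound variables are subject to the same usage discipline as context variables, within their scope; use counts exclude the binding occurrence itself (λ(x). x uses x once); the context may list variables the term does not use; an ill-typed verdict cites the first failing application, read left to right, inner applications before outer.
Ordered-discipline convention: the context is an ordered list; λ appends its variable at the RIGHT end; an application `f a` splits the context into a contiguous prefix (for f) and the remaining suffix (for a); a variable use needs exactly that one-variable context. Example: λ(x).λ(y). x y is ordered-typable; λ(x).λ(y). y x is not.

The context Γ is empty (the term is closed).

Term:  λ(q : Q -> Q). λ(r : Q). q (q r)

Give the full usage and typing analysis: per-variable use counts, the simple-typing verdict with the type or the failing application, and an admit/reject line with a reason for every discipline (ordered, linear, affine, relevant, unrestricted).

counts: q [bound]: 2×, r [bound]: 1×
uses in reading order: q, q, r
typing: well-typed — term : (Q -> Q) -> Q -> Q
ordered: ✗ — uses contraction: q ×2
linear: ✗ — uses contraction: q ×2
affine: ✗ — uses contraction: q ×2
relevant: ✓ — none of q, r goes unused
unrestricted: ✓ — well-typed at (Q -> Q) -> Q -> Q; no restrictions here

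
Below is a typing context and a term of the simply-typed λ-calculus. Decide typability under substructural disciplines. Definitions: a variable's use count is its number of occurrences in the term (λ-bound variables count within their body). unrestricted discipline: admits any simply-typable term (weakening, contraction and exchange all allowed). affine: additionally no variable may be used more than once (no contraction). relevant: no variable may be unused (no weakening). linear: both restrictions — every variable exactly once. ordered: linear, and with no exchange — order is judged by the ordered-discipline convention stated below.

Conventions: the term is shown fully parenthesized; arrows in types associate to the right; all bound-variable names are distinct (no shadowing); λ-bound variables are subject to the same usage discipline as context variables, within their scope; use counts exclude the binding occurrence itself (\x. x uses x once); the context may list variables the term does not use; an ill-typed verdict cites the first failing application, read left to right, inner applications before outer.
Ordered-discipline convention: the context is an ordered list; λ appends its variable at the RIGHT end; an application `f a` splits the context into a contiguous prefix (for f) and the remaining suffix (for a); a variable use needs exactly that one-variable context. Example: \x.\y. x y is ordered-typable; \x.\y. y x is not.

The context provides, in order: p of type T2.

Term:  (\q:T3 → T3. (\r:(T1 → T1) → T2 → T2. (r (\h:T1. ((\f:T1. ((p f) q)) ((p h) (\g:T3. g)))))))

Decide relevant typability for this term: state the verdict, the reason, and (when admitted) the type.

no — a type mismatch blocks all five
variable uses: p: 2×; q (λ-bound): 1×; r (λ-bound): 1×; h (λ-bound): 1×; f (λ-bound): 1×; g (λ-bound): 1×
left-to-right use order: r, p, f, q, p, h, g
typing: ill-typed: non-function type T2 applied to an argument
summary: ordered ✗, linear ✗, affine ✗, relevant ✗, unrestricted ✗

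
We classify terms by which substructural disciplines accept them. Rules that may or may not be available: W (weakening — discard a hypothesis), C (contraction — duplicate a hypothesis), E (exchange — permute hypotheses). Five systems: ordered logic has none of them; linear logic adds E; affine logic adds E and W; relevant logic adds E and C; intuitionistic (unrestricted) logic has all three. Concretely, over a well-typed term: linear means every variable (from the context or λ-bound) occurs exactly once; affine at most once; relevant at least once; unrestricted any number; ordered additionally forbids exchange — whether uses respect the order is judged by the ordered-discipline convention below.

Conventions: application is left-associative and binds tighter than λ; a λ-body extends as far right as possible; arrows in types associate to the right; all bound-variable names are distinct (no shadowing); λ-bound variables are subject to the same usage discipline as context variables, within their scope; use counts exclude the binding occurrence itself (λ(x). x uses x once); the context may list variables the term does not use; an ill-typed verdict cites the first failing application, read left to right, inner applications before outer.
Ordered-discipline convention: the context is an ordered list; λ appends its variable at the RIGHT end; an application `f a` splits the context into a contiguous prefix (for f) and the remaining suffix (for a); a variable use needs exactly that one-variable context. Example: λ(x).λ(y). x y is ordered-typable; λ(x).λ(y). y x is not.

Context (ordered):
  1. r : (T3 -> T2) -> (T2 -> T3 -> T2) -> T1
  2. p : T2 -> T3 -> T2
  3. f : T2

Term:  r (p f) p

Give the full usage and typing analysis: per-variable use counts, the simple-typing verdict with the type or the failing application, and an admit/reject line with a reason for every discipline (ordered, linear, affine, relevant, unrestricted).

usage: r: 1, p: 2, f: 1
use order (left to right): r, p, f, p
typing: well-typed — term : T1
ordered: ✗, needs contraction — p ×2
linear: ✗, needs contraction — p ×2
affine: ✗, needs contraction — p ×2
relevant: ✓, at least one use each (r, p, f)
unrestricted: ✓, typability at T1 is all that's needed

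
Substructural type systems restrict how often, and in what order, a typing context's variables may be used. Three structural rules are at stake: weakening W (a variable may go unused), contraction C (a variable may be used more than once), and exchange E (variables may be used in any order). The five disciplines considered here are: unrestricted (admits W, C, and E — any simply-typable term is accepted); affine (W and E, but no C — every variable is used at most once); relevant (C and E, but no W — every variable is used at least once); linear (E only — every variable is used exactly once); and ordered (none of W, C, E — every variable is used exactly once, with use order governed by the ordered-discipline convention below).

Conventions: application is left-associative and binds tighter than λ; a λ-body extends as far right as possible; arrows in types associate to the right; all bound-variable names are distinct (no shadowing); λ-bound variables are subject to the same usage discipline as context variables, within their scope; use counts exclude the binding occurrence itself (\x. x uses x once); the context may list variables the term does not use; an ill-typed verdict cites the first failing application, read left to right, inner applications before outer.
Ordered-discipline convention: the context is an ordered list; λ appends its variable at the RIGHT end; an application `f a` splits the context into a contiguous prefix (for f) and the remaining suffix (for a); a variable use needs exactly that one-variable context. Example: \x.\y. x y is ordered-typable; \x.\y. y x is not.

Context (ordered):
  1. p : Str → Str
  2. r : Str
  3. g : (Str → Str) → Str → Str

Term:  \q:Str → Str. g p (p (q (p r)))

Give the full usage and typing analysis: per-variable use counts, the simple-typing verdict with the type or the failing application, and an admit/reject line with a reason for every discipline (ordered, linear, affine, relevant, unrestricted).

usage: p: 3×, r: 1×, g: 1×, q [bound]: 1×
uses in reading order: g, p, p, q, p, r
typing: ✓ — (Str → Str) → Str
ordered: ✗ — p ×3 used more than once (contraction)
linear: ✗ — p ×3 used more than once (contraction)
affine: ✗ — p ×3 used more than once (contraction)
relevant: ✓ — p, r, g, q: all used, weakening unneeded
unrestricted: ✓ — simply typable at (Str → Str) → Str; W, C, E all held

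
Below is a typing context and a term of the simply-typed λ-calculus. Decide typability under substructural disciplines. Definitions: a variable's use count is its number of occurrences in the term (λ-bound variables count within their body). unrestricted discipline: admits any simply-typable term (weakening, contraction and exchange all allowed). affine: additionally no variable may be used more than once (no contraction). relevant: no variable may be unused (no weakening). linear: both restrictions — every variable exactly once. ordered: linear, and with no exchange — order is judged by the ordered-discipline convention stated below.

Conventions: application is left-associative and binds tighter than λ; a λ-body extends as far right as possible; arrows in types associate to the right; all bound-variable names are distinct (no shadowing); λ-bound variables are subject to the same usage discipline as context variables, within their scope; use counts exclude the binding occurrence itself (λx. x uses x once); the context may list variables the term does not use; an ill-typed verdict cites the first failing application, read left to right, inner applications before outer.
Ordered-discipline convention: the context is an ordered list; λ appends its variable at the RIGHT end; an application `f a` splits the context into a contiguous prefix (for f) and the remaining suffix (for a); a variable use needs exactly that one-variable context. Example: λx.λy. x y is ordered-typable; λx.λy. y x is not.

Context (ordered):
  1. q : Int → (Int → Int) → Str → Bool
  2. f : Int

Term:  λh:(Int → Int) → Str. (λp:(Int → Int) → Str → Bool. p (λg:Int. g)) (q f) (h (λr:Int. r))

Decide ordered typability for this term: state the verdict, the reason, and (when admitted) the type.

yes — one use each (q, f, h, p, g, r); ordered split holds; term : ((Int → Int) → Str) → Bool
usage: q ×1; f ×1; h [bound] ×1; p [bound] ×1; g [bound] ×1; r [bound] ×1
uses in reading order: p, g, q, f, h, r
typing: well-typed at ((Int → Int) → Str) → Bool
per-discipline verdicts: ordered ✓, linear ✓, affine ✓, relevant ✓, unrestricted ✓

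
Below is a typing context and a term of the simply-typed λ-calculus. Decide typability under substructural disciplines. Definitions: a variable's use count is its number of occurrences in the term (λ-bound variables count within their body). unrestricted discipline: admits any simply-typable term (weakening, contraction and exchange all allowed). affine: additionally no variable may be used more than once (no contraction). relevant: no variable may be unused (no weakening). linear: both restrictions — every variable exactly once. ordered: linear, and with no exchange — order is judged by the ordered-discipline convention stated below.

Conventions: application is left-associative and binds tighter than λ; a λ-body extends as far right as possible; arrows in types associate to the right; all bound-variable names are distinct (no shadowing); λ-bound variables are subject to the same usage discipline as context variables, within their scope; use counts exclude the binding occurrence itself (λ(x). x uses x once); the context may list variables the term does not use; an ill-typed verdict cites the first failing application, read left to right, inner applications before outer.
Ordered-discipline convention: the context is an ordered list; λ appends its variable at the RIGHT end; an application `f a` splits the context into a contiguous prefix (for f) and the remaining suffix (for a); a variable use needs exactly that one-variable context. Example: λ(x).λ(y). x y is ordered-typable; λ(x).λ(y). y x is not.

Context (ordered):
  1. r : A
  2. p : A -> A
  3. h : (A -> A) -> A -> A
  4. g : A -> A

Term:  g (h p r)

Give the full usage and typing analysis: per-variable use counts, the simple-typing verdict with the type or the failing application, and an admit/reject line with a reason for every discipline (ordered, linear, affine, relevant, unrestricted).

use counts: r ×1; p ×1; h ×1; g ×1
use order (left to right): g, h, p, r
typing: ✓ — A
ordered: ✗ — no ordered split (uses run g, h, p, r)
linear: ✓ — single use per variable (r, p, h, g)
affine: ✓ — at most one use each (r, p, h, g)
relevant: ✓ — none of r, p, h, g goes unused
unrestricted: ✓ — typability at A is all that's needed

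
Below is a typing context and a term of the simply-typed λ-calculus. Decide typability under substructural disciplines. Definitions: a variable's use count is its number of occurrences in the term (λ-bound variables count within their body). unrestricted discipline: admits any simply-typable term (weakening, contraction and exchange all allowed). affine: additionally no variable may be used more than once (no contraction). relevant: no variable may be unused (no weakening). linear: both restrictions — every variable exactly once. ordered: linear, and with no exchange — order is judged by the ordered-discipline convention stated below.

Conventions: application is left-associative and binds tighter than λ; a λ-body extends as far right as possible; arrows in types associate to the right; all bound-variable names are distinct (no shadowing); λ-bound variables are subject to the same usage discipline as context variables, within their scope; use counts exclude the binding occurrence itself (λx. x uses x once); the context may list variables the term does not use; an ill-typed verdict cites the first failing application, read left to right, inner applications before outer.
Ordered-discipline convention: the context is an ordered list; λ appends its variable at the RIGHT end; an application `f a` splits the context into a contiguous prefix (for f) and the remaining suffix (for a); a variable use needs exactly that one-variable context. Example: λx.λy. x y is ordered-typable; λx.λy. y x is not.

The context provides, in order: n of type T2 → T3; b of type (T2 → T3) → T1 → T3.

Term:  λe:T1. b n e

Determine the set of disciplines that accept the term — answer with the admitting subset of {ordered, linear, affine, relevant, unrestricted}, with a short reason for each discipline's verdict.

admitting disciplines: linear, affine, relevant, unrestricted
usage: n=1, b=1, e [bound]=1
uses in reading order: b, n, e
typing: the term checks, with type T1 → T3
ordered: ✗, needs exchange: uses follow b, n, e
linear: ✓, n, b, e: one use apiece
affine: ✓, at most one use each (n, b, e)
relevant: ✓, at least one use each (n, b, e)
unrestricted: ✓, type-checks (T1 → T3) and nothing is barred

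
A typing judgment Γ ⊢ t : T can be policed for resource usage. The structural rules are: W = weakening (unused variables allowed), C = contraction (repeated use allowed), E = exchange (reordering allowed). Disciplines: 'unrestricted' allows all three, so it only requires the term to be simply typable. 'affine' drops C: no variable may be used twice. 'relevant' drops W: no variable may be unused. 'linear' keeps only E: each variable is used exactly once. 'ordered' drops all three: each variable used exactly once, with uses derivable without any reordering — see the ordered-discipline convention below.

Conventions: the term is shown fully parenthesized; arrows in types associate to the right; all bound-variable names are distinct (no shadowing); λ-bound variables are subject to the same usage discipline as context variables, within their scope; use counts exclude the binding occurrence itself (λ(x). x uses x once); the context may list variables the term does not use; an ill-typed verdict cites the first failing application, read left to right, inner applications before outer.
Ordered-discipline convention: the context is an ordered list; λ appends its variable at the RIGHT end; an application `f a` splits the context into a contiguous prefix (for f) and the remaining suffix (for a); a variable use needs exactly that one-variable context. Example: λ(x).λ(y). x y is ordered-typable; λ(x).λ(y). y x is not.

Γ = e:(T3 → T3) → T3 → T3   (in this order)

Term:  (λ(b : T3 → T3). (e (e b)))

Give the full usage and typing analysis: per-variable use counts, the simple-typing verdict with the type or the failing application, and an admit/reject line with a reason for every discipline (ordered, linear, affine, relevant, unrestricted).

usage: e: 2; b (λ-bound): 1
uses in reading order: e, e, b
typing: well-typed — term : (T3 → T3) → T3 → T3
ordered: ✗, uses contraction: e ×2
linear: ✗, uses contraction: e ×2
affine: ✗, uses contraction: e ×2
relevant: ✓, e, b: all used, weakening unneeded
unrestricted: ✓, well-typed at (T3 → T3) → T3 → T3; no restrictions here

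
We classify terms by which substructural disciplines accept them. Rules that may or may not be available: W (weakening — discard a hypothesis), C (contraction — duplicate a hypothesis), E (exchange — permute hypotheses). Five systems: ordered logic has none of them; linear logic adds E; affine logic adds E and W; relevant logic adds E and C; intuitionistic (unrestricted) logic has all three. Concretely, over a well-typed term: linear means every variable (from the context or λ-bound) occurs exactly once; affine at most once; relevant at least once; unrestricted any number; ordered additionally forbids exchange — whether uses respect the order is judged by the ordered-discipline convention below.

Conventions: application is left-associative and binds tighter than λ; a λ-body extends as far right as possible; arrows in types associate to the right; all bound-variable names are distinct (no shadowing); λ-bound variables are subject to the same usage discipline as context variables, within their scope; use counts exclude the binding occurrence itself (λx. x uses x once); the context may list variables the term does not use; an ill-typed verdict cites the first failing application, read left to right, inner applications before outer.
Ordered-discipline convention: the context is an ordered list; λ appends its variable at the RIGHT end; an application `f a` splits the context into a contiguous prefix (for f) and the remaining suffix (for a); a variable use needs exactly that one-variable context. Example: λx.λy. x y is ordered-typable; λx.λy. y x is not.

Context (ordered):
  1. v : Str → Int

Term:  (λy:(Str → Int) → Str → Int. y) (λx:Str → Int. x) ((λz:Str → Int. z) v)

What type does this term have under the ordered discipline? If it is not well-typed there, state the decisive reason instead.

term : Str → Int
usage: v: 1, y [bound]: 1, x [bound]: 1, z [bound]: 1
left-to-right use order: y, x, z, v
typing: ✓ — Str → Int
summary: ordered ✓; linear ✓; affine ✓; relevant ✓; unrestricted ✓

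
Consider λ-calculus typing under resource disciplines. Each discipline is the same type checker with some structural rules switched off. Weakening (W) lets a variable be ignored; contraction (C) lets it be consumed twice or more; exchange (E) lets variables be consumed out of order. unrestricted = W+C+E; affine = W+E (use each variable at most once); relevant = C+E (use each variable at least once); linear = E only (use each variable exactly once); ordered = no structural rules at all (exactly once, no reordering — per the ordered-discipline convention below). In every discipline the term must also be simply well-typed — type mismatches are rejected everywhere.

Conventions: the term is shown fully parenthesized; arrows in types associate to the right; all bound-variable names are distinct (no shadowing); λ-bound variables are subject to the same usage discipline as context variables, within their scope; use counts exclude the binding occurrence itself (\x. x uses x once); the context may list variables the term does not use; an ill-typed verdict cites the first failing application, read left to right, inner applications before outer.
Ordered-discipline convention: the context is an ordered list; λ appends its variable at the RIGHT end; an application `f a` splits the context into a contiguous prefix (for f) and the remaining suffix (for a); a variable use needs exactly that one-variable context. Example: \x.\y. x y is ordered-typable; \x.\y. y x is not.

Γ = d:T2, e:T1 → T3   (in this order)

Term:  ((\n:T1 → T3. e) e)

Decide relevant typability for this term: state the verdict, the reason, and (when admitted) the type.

no — unused: d, n — weakening required
counts: d: 0×; e: 2×; n (λ-bound): 0×
order of uses: e, e
typing: well-typed at T1 → T3
across the five disciplines: ordered ✗ | linear ✗ | affine ✗ | relevant ✗ | unrestricted ✓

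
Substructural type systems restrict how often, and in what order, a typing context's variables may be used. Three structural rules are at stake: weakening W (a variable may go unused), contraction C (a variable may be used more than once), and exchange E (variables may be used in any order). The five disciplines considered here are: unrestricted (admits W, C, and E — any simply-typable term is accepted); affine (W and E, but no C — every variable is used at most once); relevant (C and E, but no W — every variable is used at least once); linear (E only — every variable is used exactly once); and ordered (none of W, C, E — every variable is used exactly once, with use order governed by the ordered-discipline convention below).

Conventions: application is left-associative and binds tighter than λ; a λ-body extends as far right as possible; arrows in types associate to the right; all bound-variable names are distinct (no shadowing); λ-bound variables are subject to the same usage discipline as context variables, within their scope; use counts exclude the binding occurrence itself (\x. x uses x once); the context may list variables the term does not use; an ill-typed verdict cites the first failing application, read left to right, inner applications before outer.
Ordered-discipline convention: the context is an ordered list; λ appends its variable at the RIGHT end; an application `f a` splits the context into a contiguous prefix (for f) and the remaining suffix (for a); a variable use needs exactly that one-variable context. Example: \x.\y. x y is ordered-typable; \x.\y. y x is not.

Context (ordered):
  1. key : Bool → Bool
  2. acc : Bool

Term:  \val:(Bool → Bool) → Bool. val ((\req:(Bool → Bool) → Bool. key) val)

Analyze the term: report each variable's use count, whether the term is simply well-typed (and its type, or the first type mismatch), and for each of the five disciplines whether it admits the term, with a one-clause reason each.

usage: key ×1; acc ×0; val (bound) ×2; req (bound) ×0
left-to-right use order: val, key, val
typing: well-typed — term : ((Bool → Bool) → Bool) → Bool
ordered ✗ (needs contraction — val ×2; acc, req never used (weakening))
linear ✗ (needs contraction — val ×2; acc, req never used (weakening))
affine ✗ (needs contraction — val ×2)
relevant ✗ (acc, req never used (weakening))
unrestricted ✓ (type-checks (((Bool → Bool) → Bool) → Bool) and nothing is barred)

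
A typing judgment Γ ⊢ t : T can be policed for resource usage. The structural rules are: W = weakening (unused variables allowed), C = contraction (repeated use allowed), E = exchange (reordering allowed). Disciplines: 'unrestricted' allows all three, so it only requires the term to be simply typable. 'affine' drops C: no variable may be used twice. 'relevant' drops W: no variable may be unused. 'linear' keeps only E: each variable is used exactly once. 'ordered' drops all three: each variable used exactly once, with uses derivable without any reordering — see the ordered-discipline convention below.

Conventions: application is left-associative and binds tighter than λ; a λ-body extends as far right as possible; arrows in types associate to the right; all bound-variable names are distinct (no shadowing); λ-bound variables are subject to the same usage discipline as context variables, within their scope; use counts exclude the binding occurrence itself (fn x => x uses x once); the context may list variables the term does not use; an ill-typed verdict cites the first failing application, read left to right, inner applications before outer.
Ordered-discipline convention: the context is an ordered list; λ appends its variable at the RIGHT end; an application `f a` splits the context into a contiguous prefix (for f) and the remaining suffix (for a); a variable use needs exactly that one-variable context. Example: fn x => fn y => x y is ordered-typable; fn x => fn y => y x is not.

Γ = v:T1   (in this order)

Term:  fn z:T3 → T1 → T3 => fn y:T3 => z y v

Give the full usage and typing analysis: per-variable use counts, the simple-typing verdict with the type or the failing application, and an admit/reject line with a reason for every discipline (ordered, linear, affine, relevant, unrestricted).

usage: v: 1×, z (bound): 1×, y (bound): 1×
uses in reading order: z, y, v
typing: well-typed at (T3 → T1 → T3) → T3 → T3
ordered: ✗, no contiguous prefix/suffix split fits z, y, v
linear: ✓, single use per variable (v, z, y)
affine: ✓, v, z, y: no repeats, contraction unneeded
relevant: ✓, none of v, z, y goes unused
unrestricted: ✓, simply typable at (T3 → T1 → T3) → T3 → T3; W, C, E all held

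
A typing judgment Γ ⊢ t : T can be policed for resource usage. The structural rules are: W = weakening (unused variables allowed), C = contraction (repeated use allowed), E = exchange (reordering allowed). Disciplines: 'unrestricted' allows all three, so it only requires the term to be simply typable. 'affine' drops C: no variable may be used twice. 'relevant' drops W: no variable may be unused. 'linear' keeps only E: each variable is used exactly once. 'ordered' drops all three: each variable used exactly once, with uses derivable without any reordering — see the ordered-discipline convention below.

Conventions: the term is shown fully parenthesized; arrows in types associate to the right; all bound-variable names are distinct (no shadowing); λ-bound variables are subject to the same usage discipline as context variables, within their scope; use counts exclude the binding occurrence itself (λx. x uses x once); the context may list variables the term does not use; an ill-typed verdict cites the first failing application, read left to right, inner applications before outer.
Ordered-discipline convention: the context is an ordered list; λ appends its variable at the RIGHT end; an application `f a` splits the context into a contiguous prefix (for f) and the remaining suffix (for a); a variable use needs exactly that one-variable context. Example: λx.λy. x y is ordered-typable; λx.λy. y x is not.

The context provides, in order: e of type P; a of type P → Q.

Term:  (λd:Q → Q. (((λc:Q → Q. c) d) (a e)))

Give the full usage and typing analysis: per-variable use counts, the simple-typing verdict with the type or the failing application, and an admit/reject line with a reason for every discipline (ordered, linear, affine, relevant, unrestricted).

usage: e: 1; a: 1; d (bound): 1; c (bound): 1
order of uses: c, d, a, e
typing: the term checks, with type (Q → Q) → Q
ordered: ✗, needs exchange: uses follow c, d, a, e
linear: ✓, e, a, d, c: one use apiece
affine: ✓, at most one use each (e, a, d, c)
relevant: ✓, none of e, a, d, c goes unused
unrestricted: ✓, simply typable at (Q → Q) → Q; W, C, E all held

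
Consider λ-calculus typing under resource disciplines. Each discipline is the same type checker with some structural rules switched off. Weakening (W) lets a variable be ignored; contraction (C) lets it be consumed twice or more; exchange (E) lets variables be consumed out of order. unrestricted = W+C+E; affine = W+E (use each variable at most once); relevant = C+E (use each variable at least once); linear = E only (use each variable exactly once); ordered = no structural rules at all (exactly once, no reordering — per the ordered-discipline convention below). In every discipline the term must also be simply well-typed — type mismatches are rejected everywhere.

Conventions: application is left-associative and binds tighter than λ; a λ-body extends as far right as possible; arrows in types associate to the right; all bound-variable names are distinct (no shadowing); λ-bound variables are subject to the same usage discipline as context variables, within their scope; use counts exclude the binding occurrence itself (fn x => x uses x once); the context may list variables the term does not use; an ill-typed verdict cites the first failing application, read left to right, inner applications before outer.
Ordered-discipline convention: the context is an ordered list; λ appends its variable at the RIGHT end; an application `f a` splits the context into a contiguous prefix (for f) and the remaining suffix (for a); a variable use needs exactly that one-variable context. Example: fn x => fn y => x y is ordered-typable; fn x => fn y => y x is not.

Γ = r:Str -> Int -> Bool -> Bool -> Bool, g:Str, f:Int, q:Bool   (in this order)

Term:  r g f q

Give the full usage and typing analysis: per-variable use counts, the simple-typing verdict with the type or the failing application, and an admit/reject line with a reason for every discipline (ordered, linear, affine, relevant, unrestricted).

usage: r=1, g=1, f=1, q=1
uses in reading order: r, g, f, q
typing: ✓ — Bool -> Bool
ordered ✓ (single-use (r, g, f, q), ordered derivation ok)
linear ✓ (exactly-once usage across r, g, f, q)
affine ✓ (no duplicate uses among r, g, f, q)
relevant ✓ (r, g, f, q: all used, weakening unneeded)
unrestricted ✓ (well-typed at Bool -> Bool; no restrictions here)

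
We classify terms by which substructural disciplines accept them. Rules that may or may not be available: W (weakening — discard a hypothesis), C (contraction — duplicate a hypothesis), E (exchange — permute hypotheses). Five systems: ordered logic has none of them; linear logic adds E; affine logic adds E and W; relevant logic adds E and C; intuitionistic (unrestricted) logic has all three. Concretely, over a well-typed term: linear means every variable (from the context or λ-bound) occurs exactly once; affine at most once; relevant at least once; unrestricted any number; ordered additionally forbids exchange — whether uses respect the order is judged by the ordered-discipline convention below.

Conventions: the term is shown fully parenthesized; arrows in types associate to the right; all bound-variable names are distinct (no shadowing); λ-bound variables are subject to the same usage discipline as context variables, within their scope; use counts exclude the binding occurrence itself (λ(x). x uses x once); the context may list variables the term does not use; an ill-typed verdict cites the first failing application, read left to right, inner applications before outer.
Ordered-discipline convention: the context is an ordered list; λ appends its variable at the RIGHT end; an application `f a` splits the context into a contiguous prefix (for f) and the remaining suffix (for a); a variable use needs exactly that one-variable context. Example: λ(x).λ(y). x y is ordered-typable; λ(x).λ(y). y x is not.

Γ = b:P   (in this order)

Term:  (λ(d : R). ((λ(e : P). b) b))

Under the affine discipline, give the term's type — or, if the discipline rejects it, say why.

not well-typed under affine — needs contraction — b ×2
variable uses: b ×2, d (bound) ×0, e (bound) ×0
use order (left to right): b, b
typing: well-typed — term : R → P
per-discipline verdicts: ordered ✗; linear ✗; affine ✗; relevant ✗; unrestricted ✓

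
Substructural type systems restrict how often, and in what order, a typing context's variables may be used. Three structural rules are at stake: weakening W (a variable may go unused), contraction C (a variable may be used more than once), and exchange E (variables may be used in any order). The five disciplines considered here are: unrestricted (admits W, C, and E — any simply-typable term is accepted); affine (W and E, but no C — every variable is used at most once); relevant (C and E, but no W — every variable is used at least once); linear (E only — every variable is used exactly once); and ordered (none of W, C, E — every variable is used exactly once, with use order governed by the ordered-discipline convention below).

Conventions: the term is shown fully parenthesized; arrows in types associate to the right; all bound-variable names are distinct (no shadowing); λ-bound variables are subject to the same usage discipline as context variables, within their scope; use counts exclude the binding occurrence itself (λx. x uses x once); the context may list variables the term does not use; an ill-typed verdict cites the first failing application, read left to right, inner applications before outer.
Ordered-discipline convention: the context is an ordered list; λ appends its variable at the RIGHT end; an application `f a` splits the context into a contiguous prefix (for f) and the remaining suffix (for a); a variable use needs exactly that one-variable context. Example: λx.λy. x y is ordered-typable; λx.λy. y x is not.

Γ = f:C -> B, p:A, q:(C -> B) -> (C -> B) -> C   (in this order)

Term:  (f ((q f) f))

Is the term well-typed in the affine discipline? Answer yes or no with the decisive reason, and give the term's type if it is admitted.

no — needs contraction — f ×3
usage: f: 3; p: 0; q: 1
order of uses: f, q, f, f
typing: ✓ — B
across the five disciplines: ordered ✗, linear ✗, affine ✗, relevant ✗, unrestricted ✓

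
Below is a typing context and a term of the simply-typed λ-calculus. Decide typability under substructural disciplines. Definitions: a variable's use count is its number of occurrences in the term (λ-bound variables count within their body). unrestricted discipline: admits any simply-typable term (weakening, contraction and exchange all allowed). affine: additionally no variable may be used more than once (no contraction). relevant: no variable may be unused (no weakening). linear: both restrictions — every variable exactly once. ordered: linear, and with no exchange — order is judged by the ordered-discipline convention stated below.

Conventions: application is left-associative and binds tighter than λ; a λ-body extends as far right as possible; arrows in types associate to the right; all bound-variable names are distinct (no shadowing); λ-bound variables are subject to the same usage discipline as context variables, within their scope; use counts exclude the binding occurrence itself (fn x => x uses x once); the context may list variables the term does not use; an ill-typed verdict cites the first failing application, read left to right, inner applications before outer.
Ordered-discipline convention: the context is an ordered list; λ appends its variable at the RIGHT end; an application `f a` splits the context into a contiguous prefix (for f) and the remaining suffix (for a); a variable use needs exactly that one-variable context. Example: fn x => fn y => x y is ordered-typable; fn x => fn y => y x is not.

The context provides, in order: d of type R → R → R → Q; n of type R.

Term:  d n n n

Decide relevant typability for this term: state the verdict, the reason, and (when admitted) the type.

yes — every one of d, n appears; term : Q
use counts: d=1, n=3
left-to-right use order: d, n, n, n
typing: well-typed at Q
across the five disciplines: ordered ✗ | linear ✗ | affine ✗ | relevant ✓ | unrestricted ✓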